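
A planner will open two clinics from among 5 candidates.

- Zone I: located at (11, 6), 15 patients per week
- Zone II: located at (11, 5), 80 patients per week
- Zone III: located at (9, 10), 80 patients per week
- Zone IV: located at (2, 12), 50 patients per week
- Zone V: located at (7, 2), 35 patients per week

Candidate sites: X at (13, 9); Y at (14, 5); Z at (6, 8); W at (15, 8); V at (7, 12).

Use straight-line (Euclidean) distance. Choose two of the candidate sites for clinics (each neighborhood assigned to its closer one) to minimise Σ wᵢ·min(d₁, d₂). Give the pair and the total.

Evaluate every pair (each demand assigned to the nearer of the two):
  {Y, V}: total = 1030.3
  {Y, Z}: total = 1071.6
  {X, Z}: total = 1196.0
  {X, V}: total = 1210.8
  {Z, V}: total = 1236.4
  {Z, W}: total = 1251.3
  {W, V}: total = 1293.4
  {X, Y}: total = 1453.9
  {X, W}: total = 1634.5
  {Y, W}: total = 1740.0
Best pair: {Y, V} with total 1030.3.

{Y, V}, total 1030.3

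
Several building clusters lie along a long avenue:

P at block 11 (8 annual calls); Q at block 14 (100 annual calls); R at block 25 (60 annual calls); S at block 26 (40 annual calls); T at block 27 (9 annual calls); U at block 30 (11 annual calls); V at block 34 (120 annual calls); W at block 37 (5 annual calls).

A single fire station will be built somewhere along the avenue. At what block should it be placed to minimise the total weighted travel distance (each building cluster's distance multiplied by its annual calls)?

x = 26

For a sum of weighted absolute distances on a line, the optimum is the weighted median (not the mean). Total weight W = 353; half-weight = 176.5.
Sort by position and accumulate weight:
  block 11 (P, w=8) → cum 8
  block 14 (Q, w=100) → cum 108
  block 25 (R, w=60) → cum 168
  block 26 (S, w=40) → cum 208  ≥ 176.5 → median here
  block 27 (T, w=9) → cum 217
  block 30 (U, w=11) → cum 228
  block 34 (V, w=120) → cum 348
  block 37 (W, w=5) → cum 353
Optimal location: block 26.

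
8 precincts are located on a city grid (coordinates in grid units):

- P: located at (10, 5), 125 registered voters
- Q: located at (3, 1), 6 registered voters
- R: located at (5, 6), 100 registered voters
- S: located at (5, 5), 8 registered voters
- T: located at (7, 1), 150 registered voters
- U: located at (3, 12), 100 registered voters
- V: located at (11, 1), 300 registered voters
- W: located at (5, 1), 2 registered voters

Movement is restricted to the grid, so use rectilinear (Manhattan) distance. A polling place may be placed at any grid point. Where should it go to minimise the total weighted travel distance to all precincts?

Manhattan distance separates: Σwᵢ(|x−xᵢ|+|y−yᵢ|) = Σwᵢ|x−xᵢ| + Σwᵢ|y−yᵢ|, so x and y are optimised independently as 1-D weighted medians.
Total weight W = 791; half = 395.5.
x-coordinate, sorted with cumulative weight:
  x=3 (Q, w=6) cum 6
  x=3 (U, w=100) cum 106
  x=5 (R, w=100) cum 206
  x=5 (S, w=8) cum 214
  x=5 (W, w=2) cum 216
  x=7 (T, w=150) cum 366
  x=10 (P, w=125) cum 491  ← median
  x=11 (V, w=300) cum 791
⇒ x* = 10
y-coordinate, sorted with cumulative weight:
  y=1 (Q, w=6) cum 6
  y=1 (T, w=150) cum 156
  y=1 (V, w=300) cum 456  ← median
  y=1 (W, w=2) cum 458
  y=5 (P, w=125) cum 583
  y=5 (S, w=8) cum 591
  y=6 (R, w=100) cum 691
  y=12 (U, w=100) cum 791
⇒ y* = 1

(10, 1)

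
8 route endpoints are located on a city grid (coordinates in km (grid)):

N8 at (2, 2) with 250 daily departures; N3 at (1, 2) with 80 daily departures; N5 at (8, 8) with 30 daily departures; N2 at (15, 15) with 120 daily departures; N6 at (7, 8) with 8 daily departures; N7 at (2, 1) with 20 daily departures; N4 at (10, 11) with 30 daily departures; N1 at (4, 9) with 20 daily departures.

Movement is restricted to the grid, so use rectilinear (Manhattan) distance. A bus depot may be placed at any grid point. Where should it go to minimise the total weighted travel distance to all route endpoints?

(2, 2)

Manhattan distance separates: Σwᵢ(|x−xᵢ|+|y−yᵢ|) = Σwᵢ|x−xᵢ| + Σwᵢ|y−yᵢ|, so x and y are optimised independently as 1-D weighted medians.
Total weight W = 558; half = 279.
x-coordinate, sorted with cumulative weight:
  x=1 (N3, w=80) cum 80
  x=2 (N8, w=250) cum 330  ← median
  x=2 (N7, w=20) cum 350
  x=4 (N1, w=20) cum 370
  x=7 (N6, w=8) cum 378
  x=8 (N5, w=30) cum 408
  x=10 (N4, w=30) cum 438
  x=15 (N2, w=120) cum 558
⇒ x* = 2
y-coordinate, sorted with cumulative weight:
  y=1 (N7, w=20) cum 20
  y=2 (N8, w=250) cum 270
  y=2 (N3, w=80) cum 350  ← median
  y=8 (N5, w=30) cum 380
  y=8 (N6, w=8) cum 388
  y=9 (N1, w=20) cum 408
  y=11 (N4, w=30) cum 438
  y=15 (N2, w=120) cum 558
⇒ y* = 2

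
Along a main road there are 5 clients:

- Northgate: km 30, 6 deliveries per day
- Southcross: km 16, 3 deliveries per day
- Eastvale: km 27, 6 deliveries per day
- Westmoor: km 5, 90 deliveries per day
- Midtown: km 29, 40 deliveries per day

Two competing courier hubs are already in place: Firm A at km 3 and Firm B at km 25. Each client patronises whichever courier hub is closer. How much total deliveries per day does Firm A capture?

90

The indifferent point is the midpoint (3+25)/2 = 14; clients left of it (closer to Firm A at 3) go to Firm A, those right go to Firm B.
  Westmoor at 5 (w=90) → Firm A
  Southcross at 16 (w=3) → Firm B
  Eastvale at 27 (w=6) → Firm B
  Midtown at 29 (w=40) → Firm B
  Northgate at 30 (w=6) → Firm B
Firm A captures 90; Firm B captures 55.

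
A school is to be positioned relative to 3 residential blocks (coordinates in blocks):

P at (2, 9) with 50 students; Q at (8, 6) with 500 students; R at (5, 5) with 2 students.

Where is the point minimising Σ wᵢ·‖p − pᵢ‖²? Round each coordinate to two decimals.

The minimiser of Σwᵢ‖p−pᵢ‖² is the weighted centroid p* = (Σwᵢpᵢ)/(Σwᵢ).
Σwᵢ = 552.
Σwᵢxᵢ = 50·2 + 500·8 + 2·5 = 4110.
Σwᵢyᵢ = 50·9 + 500·6 + 2·5 = 3460.
x* = 4110/552 = 7.45, y* = 3460/552 = 6.27.

(7.45, 6.27)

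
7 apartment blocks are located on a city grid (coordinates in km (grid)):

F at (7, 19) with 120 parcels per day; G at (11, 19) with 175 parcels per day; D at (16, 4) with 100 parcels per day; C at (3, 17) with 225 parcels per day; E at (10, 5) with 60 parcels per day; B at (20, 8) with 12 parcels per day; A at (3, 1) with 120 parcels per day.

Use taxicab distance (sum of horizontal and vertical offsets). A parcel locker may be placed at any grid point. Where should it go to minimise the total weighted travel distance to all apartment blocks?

(7, 17)

Manhattan distance separates: Σwᵢ(|x−xᵢ|+|y−yᵢ|) = Σwᵢ|x−xᵢ| + Σwᵢ|y−yᵢ|, so x and y are optimised independently as 1-D weighted medians.
Total weight W = 812; half = 406.
x-coordinate, sorted with cumulative weight:
  x=3 (C, w=225) cum 225
  x=3 (A, w=120) cum 345
  x=7 (F, w=120) cum 465  ← median
  x=10 (E, w=60) cum 525
  x=11 (G, w=175) cum 700
  x=16 (D, w=100) cum 800
  x=20 (B, w=12) cum 812
⇒ x* = 7
y-coordinate, sorted with cumulative weight:
  y=1 (A, w=120) cum 120
  y=4 (D, w=100) cum 220
  y=5 (E, w=60) cum 280
  y=8 (B, w=12) cum 292
  y=17 (C, w=225) cum 517  ← median
  y=19 (F, w=120) cum 637
  y=19 (G, w=175) cum 812
⇒ y* = 17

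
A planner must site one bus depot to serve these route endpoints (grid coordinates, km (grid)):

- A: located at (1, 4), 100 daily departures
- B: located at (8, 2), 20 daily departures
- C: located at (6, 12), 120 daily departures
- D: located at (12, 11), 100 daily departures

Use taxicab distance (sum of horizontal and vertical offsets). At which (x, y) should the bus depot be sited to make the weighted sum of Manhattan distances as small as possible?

Manhattan distance separates: Σwᵢ(|x−xᵢ|+|y−yᵢ|) = Σwᵢ|x−xᵢ| + Σwᵢ|y−yᵢ|, so x and y are optimised independently as 1-D weighted medians.
Total weight W = 340; half = 170.
x-coordinate, sorted with cumulative weight:
  x=1 (A, w=100) cum 100
  x=6 (C, w=120) cum 220  ← median
  x=8 (B, w=20) cum 240
  x=12 (D, w=100) cum 340
⇒ x* = 6
y-coordinate, sorted with cumulative weight:
  y=2 (B, w=20) cum 20
  y=4 (A, w=100) cum 120
  y=11 (D, w=100) cum 220  ← median
  y=12 (C, w=120) cum 340
⇒ y* = 11

(6, 11)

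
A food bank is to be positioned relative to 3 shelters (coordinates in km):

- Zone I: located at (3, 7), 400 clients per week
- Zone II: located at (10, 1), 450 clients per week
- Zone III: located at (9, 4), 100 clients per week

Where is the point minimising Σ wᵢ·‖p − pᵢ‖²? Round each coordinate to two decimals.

(6.95, 3.84)

The minimiser of Σwᵢ‖p−pᵢ‖² is the weighted centroid p* = (Σwᵢpᵢ)/(Σwᵢ).
Σwᵢ = 950.
Σwᵢxᵢ = 400·3 + 450·10 + 100·9 = 6600.
Σwᵢyᵢ = 400·7 + 450·1 + 100·4 = 3650.
x* = 6600/950 = 6.95, y* = 3650/950 = 3.84.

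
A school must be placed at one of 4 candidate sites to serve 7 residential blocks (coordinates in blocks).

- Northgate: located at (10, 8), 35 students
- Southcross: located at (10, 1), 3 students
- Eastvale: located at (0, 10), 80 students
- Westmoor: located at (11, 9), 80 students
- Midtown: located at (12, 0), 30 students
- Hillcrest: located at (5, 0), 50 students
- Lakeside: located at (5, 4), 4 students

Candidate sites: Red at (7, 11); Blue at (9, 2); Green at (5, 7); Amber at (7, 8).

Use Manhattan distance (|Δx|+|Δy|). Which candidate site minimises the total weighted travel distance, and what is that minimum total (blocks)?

Total weighted distance at each candidate:
  Red (7, 11): total = 2535
  Blue (9, 2): total = 2805
  Green (5, 7): total = 2305
  Amber (7, 8): total = 2169
Minimum is at Amber with total 2169 blocks.

Amber, total 2169 blocks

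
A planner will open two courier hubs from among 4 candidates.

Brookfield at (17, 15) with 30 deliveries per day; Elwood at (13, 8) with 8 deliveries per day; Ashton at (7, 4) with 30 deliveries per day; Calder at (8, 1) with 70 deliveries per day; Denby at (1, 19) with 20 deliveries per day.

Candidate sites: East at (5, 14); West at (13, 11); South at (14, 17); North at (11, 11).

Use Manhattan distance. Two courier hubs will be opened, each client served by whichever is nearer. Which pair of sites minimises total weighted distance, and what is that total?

Evaluate every pair (each demand assigned to the nearer of the two):
  {South, North}: total = 1730
  {East, North}: total = 1760
  {East, West}: total = 1854
  {West, North}: total = 1864
  {East, South}: total = 1890
  {West, South}: total = 1914
Best pair: {South, North} with total 1730.

{South, North}, total 1730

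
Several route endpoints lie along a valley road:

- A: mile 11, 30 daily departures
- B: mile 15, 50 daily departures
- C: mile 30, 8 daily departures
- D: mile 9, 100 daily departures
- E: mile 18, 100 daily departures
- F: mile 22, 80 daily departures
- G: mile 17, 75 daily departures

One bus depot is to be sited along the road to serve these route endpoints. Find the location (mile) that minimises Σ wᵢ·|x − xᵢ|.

For a sum of weighted absolute distances on a line, the optimum is the weighted median (not the mean). Total weight W = 443; half-weight = 221.5.
Sort by position and accumulate weight:
  mile 9 (D, w=100) → cum 100
  mile 11 (A, w=30) → cum 130
  mile 15 (B, w=50) → cum 180
  mile 17 (G, w=75) → cum 255  ≥ 221.5 → median here
  mile 18 (E, w=100) → cum 355
  mile 22 (F, w=80) → cum 435
  mile 30 (C, w=8) → cum 443
Optimal location: mile 17.

x = 17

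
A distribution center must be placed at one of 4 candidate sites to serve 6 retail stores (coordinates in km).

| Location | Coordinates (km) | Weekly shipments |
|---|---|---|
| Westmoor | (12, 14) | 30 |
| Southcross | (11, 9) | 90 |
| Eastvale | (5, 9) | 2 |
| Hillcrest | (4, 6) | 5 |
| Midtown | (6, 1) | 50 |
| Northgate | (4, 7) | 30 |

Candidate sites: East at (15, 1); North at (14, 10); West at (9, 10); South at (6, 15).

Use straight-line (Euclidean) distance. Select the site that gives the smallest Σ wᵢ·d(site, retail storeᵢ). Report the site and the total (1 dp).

West, total 1040.8 km

Total weighted distance at each candidate:
  East (15, 1): total = 2117.2
  North (14, 10): total = 1406.0
  West (9, 10): total = 1040.8
  South (6, 15): total = 1891.1
Minimum is at West with total 1040.8 km.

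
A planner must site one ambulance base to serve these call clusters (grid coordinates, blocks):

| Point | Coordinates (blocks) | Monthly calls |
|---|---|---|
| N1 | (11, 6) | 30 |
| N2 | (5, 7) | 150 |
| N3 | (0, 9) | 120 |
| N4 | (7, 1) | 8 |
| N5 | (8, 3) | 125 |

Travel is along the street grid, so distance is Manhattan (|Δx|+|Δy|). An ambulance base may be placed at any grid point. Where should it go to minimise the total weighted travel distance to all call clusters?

Manhattan distance separates: Σwᵢ(|x−xᵢ|+|y−yᵢ|) = Σwᵢ|x−xᵢ| + Σwᵢ|y−yᵢ|, so x and y are optimised independently as 1-D weighted medians.
Total weight W = 433; half = 216.5.
x-coordinate, sorted with cumulative weight:
  x=0 (N3, w=120) cum 120
  x=5 (N2, w=150) cum 270  ← median
  x=7 (N4, w=8) cum 278
  x=8 (N5, w=125) cum 403
  x=11 (N1, w=30) cum 433
⇒ x* = 5
y-coordinate, sorted with cumulative weight:
  y=1 (N4, w=8) cum 8
  y=3 (N5, w=125) cum 133
  y=6 (N1, w=30) cum 163
  y=7 (N2, w=150) cum 313  ← median
  y=9 (N3, w=120) cum 433
⇒ y* = 7

(5, 7)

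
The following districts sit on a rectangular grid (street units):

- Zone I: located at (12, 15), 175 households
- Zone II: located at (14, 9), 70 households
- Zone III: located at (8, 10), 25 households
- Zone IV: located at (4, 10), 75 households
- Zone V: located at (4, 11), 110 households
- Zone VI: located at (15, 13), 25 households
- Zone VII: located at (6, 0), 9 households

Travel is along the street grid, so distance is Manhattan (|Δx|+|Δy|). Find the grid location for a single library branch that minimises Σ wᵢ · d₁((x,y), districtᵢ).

(12, 11)

Manhattan distance separates: Σwᵢ(|x−xᵢ|+|y−yᵢ|) = Σwᵢ|x−xᵢ| + Σwᵢ|y−yᵢ|, so x and y are optimised independently as 1-D weighted medians.
Total weight W = 489; half = 244.5.
x-coordinate, sorted with cumulative weight:
  x=4 (Zone IV, w=75) cum 75
  x=4 (Zone V, w=110) cum 185
  x=6 (Zone VII, w=9) cum 194
  x=8 (Zone III, w=25) cum 219
  x=12 (Zone I, w=175) cum 394  ← median
  x=14 (Zone II, w=70) cum 464
  x=15 (Zone VI, w=25) cum 489
⇒ x* = 12
y-coordinate, sorted with cumulative weight:
  y=0 (Zone VII, w=9) cum 9
  y=9 (Zone II, w=70) cum 79
  y=10 (Zone III, w=25) cum 104
  y=10 (Zone IV, w=75) cum 179
  y=11 (Zone V, w=110) cum 289  ← median
  y=13 (Zone VI, w=25) cum 314
  y=15 (Zone I, w=175) cum 489
⇒ y* = 11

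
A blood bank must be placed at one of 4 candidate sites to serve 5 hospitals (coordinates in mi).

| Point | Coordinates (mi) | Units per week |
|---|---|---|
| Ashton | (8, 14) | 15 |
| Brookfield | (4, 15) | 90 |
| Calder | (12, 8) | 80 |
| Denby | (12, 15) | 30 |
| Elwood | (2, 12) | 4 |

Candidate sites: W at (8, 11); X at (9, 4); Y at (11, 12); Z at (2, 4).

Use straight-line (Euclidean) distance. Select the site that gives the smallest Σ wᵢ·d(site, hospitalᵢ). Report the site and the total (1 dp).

W, total 1148.2 mi

Total weighted distance at each candidate:
  W (8, 11): total = 1148.2
  X (9, 4): total = 2022.8
  Y (11, 12): total = 1200.2
  Z (2, 4): total = 2520.8
Minimum is at W with total 1148.2 mi.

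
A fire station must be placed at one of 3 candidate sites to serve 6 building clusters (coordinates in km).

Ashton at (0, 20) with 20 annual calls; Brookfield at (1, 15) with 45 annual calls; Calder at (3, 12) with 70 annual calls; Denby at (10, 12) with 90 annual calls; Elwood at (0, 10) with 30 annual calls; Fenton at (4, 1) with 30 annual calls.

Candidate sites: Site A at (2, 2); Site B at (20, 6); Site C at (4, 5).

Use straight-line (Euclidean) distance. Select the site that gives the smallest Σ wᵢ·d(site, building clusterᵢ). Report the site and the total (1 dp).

Site C, total 2417.1 km

Total weighted distance at each candidate:
  Site A (2, 2): total = 3119.5
  Site B (20, 6): total = 4860.6
  Site C (4, 5): total = 2417.1
Minimum is at Site C with total 2417.1 km.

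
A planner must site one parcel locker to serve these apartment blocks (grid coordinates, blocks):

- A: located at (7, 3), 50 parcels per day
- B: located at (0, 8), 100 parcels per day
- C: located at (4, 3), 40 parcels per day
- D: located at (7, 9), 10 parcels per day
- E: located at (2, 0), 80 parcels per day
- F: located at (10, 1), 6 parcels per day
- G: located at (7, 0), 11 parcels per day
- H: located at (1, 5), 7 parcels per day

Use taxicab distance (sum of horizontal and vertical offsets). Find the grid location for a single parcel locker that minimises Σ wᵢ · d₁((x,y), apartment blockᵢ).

(2, 3)

Manhattan distance separates: Σwᵢ(|x−xᵢ|+|y−yᵢ|) = Σwᵢ|x−xᵢ| + Σwᵢ|y−yᵢ|, so x and y are optimised independently as 1-D weighted medians.
Total weight W = 304; half = 152.
x-coordinate, sorted with cumulative weight:
  x=0 (B, w=100) cum 100
  x=1 (H, w=7) cum 107
  x=2 (E, w=80) cum 187  ← median
  x=4 (C, w=40) cum 227
  x=7 (A, w=50) cum 277
  x=7 (D, w=10) cum 287
  x=7 (G, w=11) cum 298
  x=10 (F, w=6) cum 304
⇒ x* = 2
y-coordinate, sorted with cumulative weight:
  y=0 (E, w=80) cum 80
  y=0 (G, w=11) cum 91
  y=1 (F, w=6) cum 97
  y=3 (A, w=50) cum 147
  y=3 (C, w=40) cum 187  ← median
  y=5 (H, w=7) cum 194
  y=8 (B, w=100) cum 294
  y=9 (D, w=10) cum 304
⇒ y* = 3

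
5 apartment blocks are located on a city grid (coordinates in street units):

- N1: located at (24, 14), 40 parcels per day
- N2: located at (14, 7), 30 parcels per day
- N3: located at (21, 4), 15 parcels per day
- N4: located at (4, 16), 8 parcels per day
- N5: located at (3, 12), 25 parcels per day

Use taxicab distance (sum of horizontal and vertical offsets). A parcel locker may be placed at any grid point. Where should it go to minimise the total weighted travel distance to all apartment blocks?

Manhattan distance separates: Σwᵢ(|x−xᵢ|+|y−yᵢ|) = Σwᵢ|x−xᵢ| + Σwᵢ|y−yᵢ|, so x and y are optimised independently as 1-D weighted medians.
Total weight W = 118; half = 59.
x-coordinate, sorted with cumulative weight:
  x=3 (N5, w=25) cum 25
  x=4 (N4, w=8) cum 33
  x=14 (N2, w=30) cum 63  ← median
  x=21 (N3, w=15) cum 78
  x=24 (N1, w=40) cum 118
⇒ x* = 14
y-coordinate, sorted with cumulative weight:
  y=4 (N3, w=15) cum 15
  y=7 (N2, w=30) cum 45
  y=12 (N5, w=25) cum 70  ← median
  y=14 (N1, w=40) cum 110
  y=16 (N4, w=8) cum 118
⇒ y* = 12

(14, 12)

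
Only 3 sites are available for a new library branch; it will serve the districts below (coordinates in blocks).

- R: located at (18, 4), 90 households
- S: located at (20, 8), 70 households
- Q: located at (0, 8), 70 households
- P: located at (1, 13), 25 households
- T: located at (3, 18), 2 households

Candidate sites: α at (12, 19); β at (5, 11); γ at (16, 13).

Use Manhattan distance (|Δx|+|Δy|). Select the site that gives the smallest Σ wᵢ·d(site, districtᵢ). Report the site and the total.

γ, total 3501 blocks

Total weighted distance at each candidate:
  α (12, 19): total = 5275
  β (5, 11): total = 3788
  γ (16, 13): total = 3501
Minimum is at γ with total 3501 blocks.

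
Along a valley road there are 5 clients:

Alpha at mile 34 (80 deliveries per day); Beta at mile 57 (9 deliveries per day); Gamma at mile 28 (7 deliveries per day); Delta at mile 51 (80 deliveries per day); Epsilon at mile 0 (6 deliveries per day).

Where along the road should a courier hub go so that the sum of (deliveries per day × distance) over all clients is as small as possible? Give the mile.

For a sum of weighted absolute distances on a line, the optimum is the weighted median (not the mean). Total weight W = 182; half-weight = 91.
Sort by position and accumulate weight:
  mile 0 (Epsilon, w=6) → cum 6
  mile 28 (Gamma, w=7) → cum 13
  mile 34 (Alpha, w=80) → cum 93  ≥ 91 → median here
  mile 51 (Delta, w=80) → cum 173
  mile 57 (Beta, w=9) → cum 182
Optimal location: mile 34.

x = 34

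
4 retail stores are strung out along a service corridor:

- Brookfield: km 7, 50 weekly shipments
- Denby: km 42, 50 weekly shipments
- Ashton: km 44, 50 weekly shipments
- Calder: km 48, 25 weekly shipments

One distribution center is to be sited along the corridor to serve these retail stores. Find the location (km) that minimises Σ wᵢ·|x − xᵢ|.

For a sum of weighted absolute distances on a line, the optimum is the weighted median (not the mean). Total weight W = 175; half-weight = 87.5.
Sort by position and accumulate weight:
  km 7 (Brookfield, w=50) → cum 50
  km 42 (Denby, w=50) → cum 100  ≥ 87.5 → median here
  km 44 (Ashton, w=50) → cum 150
  km 48 (Calder, w=25) → cum 175
Optimal location: km 42.

x = 42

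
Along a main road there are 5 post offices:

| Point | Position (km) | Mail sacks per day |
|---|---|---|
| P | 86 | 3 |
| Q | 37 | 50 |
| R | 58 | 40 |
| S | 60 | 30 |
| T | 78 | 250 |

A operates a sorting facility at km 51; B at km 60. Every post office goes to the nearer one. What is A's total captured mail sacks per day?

The indifferent point is the midpoint (51+60)/2 = 55.5; post offices left of it (closer to A at 51) go to A, those right go to B.
  Q at 37 (w=50) → A
  R at 58 (w=40) → B
  S at 60 (w=30) → B
  T at 78 (w=250) → B
  P at 86 (w=3) → B
A captures 50; B captures 323.

50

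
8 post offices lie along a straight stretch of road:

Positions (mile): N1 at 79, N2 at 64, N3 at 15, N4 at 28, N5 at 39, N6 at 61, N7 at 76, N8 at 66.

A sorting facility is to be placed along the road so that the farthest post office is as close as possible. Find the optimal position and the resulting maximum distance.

location 47, max distance 32

The 1-center on a line is the midpoint of the two extreme points: leftmost at 15, rightmost at 79.
Optimal location = (15 + 79)/2 = 47; maximum distance = (79 − 15)/2 = 32.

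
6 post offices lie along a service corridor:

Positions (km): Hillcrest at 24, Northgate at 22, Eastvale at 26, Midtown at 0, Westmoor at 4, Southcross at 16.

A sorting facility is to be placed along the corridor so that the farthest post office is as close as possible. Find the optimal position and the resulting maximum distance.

location 13, max distance 13

The 1-center on a line is the midpoint of the two extreme points: leftmost at 0, rightmost at 26.
Optimal location = (0 + 26)/2 = 13; maximum distance = (26 − 0)/2 = 13.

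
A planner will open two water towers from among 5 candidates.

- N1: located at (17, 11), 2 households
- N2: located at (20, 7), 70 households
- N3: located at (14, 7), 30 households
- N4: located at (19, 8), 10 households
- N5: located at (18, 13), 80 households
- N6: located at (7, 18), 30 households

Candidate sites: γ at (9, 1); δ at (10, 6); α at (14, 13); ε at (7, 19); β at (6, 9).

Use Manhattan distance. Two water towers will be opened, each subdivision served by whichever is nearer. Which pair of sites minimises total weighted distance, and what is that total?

Evaluate every pair (each demand assigned to the nearer of the two):
  {α, ε}: total = 1480
  {δ, α}: total = 1710
  {α, β}: total = 1750
  {γ, α}: total = 1810
  {δ, ε}: total = 2284
  {δ, β}: total = 2554
  {γ, δ}: total = 2704
  {ε, β}: total = 2896
  {γ, ε}: total = 3116
  {γ, β}: total = 3166
Best pair: {α, ε} with total 1480.

{α, ε}, total 1480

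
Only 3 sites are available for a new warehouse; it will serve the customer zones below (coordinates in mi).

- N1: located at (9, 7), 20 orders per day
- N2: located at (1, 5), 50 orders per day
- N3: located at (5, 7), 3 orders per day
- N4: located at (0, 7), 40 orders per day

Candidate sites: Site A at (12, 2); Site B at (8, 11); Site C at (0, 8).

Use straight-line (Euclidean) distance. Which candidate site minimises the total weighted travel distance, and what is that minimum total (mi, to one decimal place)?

Site C, total 394.5 mi

Total weighted distance at each candidate:
  Site A (12, 2): total = 1232.5
  Site B (8, 11): total = 916.2
  Site C (0, 8): total = 394.5
Minimum is at Site C with total 394.5 mi.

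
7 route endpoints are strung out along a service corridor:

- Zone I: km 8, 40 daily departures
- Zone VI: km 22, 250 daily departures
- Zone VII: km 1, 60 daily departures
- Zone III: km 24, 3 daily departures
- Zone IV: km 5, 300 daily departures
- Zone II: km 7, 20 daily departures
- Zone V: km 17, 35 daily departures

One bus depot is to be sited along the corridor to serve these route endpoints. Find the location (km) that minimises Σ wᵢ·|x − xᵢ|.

For a sum of weighted absolute distances on a line, the optimum is the weighted median (not the mean). Total weight W = 708; half-weight = 354.
Sort by position and accumulate weight:
  km 1 (Zone VII, w=60) → cum 60
  km 5 (Zone IV, w=300) → cum 360  ≥ 354 → median here
  km 7 (Zone II, w=20) → cum 380
  km 8 (Zone I, w=40) → cum 420
  km 17 (Zone V, w=35) → cum 455
  km 22 (Zone VI, w=250) → cum 705
  km 24 (Zone III, w=3) → cum 708
Optimal location: km 5.

x = 5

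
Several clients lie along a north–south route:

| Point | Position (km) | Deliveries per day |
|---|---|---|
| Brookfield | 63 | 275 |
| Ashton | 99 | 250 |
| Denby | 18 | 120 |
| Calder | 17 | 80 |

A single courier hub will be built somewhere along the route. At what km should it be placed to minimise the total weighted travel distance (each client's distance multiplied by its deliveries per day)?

x = 63

For a sum of weighted absolute distances on a line, the optimum is the weighted median (not the mean). Total weight W = 725; half-weight = 362.5.
Sort by position and accumulate weight:
  km 17 (Calder, w=80) → cum 80
  km 18 (Denby, w=120) → cum 200
  km 63 (Brookfield, w=275) → cum 475  ≥ 362.5 → median here
  km 99 (Ashton, w=250) → cum 725
Optimal location: km 63.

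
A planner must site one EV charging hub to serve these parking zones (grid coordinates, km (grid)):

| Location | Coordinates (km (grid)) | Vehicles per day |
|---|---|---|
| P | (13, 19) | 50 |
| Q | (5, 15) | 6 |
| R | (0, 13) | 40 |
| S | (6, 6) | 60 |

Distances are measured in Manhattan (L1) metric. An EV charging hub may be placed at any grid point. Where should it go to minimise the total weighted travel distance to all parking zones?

Manhattan distance separates: Σwᵢ(|x−xᵢ|+|y−yᵢ|) = Σwᵢ|x−xᵢ| + Σwᵢ|y−yᵢ|, so x and y are optimised independently as 1-D weighted medians.
Total weight W = 156; half = 78.
x-coordinate, sorted with cumulative weight:
  x=0 (R, w=40) cum 40
  x=5 (Q, w=6) cum 46
  x=6 (S, w=60) cum 106  ← median
  x=13 (P, w=50) cum 156
⇒ x* = 6
y-coordinate, sorted with cumulative weight:
  y=6 (S, w=60) cum 60
  y=13 (R, w=40) cum 100  ← median
  y=15 (Q, w=6) cum 106
  y=19 (P, w=50) cum 156
⇒ y* = 13

(6, 13)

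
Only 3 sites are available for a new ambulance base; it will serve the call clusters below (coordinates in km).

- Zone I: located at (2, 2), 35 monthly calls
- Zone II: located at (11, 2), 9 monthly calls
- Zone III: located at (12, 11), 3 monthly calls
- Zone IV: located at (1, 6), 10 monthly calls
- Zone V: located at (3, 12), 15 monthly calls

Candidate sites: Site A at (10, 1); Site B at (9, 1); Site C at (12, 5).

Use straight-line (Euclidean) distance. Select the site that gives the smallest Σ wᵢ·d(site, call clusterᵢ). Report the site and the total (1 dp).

Site B, total 581.2 km

Total weighted distance at each candidate:
  Site A (10, 1): total = 624.0
  Site B (9, 1): total = 581.2
  Site C (12, 5): total = 693.4
Minimum is at Site B with total 581.2 km.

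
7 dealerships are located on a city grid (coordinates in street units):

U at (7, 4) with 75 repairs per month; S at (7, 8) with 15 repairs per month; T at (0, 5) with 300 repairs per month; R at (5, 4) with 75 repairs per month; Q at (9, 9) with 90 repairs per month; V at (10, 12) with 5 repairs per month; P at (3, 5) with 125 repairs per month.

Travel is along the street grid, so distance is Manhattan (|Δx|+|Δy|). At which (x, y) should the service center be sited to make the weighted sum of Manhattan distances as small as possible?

(3, 5)

Manhattan distance separates: Σwᵢ(|x−xᵢ|+|y−yᵢ|) = Σwᵢ|x−xᵢ| + Σwᵢ|y−yᵢ|, so x and y are optimised independently as 1-D weighted medians.
Total weight W = 685; half = 342.5.
x-coordinate, sorted with cumulative weight:
  x=0 (T, w=300) cum 300
  x=3 (P, w=125) cum 425  ← median
  x=5 (R, w=75) cum 500
  x=7 (U, w=75) cum 575
  x=7 (S, w=15) cum 590
  x=9 (Q, w=90) cum 680
  x=10 (V, w=5) cum 685
⇒ x* = 3
y-coordinate, sorted with cumulative weight:
  y=4 (U, w=75) cum 75
  y=4 (R, w=75) cum 150
  y=5 (T, w=300) cum 450  ← median
  y=5 (P, w=125) cum 575
  y=8 (S, w=15) cum 590
  y=9 (Q, w=90) cum 680
  y=12 (V, w=5) cum 685
⇒ y* = 5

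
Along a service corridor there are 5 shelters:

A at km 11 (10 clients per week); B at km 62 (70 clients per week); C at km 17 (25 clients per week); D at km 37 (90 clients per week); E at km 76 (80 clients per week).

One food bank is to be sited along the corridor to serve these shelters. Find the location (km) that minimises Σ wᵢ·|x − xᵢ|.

x = 62

For a sum of weighted absolute distances on a line, the optimum is the weighted median (not the mean). Total weight W = 275; half-weight = 137.5.
Sort by position and accumulate weight:
  km 11 (A, w=10) → cum 10
  km 17 (C, w=25) → cum 35
  km 37 (D, w=90) → cum 125
  km 62 (B, w=70) → cum 195  ≥ 137.5 → median here
  km 76 (E, w=80) → cum 275
Optimal location: km 62.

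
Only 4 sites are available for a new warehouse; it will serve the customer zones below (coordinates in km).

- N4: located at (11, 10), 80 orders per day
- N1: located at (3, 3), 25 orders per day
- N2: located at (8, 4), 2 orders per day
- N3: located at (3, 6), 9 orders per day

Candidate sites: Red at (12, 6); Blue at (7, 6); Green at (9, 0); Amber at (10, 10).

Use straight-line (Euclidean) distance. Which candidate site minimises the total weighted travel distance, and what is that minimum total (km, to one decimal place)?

Total weighted distance at each candidate:
  Red (12, 6): total = 657.0
  Blue (7, 6): total = 618.0
  Green (9, 0): total = 1068.2
  Amber (10, 10): total = 412.7
Minimum is at Amber with total 412.7 km.

Amber, total 412.7 km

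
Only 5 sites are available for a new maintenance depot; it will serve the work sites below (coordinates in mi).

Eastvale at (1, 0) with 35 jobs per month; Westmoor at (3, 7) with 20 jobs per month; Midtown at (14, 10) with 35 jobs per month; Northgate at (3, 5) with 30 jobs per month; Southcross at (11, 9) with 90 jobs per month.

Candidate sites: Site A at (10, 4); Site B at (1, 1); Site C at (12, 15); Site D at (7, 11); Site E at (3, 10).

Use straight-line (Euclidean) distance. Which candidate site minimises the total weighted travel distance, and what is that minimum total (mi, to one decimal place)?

Total weighted distance at each candidate:
  Site A (10, 4): total = 1420.5
  Site B (1, 1): total = 2001.6
  Site C (12, 15): total = 2031.4
  Site D (7, 11): total = 1418.0
  Site E (3, 10): total = 1677.5
Minimum is at Site D with total 1418.0 mi.

Site D, total 1418.0 mi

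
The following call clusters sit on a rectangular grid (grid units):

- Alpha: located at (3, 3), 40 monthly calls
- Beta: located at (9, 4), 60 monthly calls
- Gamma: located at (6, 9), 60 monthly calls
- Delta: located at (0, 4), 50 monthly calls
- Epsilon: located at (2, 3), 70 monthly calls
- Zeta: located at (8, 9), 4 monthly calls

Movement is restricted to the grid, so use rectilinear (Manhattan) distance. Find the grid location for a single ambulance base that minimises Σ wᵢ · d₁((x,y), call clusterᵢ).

(3, 4)

Manhattan distance separates: Σwᵢ(|x−xᵢ|+|y−yᵢ|) = Σwᵢ|x−xᵢ| + Σwᵢ|y−yᵢ|, so x and y are optimised independently as 1-D weighted medians.
Total weight W = 284; half = 142.
x-coordinate, sorted with cumulative weight:
  x=0 (Delta, w=50) cum 50
  x=2 (Epsilon, w=70) cum 120
  x=3 (Alpha, w=40) cum 160  ← median
  x=6 (Gamma, w=60) cum 220
  x=8 (Zeta, w=4) cum 224
  x=9 (Beta, w=60) cum 284
⇒ x* = 3
y-coordinate, sorted with cumulative weight:
  y=3 (Alpha, w=40) cum 40
  y=3 (Epsilon, w=70) cum 110
  y=4 (Beta, w=60) cum 170  ← median
  y=4 (Delta, w=50) cum 220
  y=9 (Gamma, w=60) cum 280
  y=9 (Zeta, w=4) cum 284
⇒ y* = 4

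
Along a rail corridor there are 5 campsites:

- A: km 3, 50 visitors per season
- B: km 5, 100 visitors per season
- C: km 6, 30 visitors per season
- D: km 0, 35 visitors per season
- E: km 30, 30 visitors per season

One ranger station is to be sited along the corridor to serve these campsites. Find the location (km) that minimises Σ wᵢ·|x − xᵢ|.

x = 5

For a sum of weighted absolute distances on a line, the optimum is the weighted median (not the mean). Total weight W = 245; half-weight = 122.5.
Sort by position and accumulate weight:
  km 0 (D, w=35) → cum 35
  km 3 (A, w=50) → cum 85
  km 5 (B, w=100) → cum 185  ≥ 122.5 → median here
  km 6 (C, w=30) → cum 215
  km 30 (E, w=30) → cum 245
Optimal location: km 5.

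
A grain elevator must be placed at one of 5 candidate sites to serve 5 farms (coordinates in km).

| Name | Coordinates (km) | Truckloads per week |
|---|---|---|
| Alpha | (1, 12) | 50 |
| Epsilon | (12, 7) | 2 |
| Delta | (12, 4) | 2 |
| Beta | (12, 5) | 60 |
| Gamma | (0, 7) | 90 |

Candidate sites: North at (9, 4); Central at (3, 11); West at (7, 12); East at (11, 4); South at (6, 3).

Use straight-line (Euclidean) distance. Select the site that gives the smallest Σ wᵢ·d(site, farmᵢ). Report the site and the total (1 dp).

Central, total 1253.3 km

Total weighted distance at each candidate:
  North (9, 4): total = 1623.7
  Central (3, 11): total = 1253.3
  West (7, 12): total = 1623.4
  East (11, 4): total = 1759.6
  South (6, 3): total = 1569.8
Minimum is at Central with total 1253.3 km.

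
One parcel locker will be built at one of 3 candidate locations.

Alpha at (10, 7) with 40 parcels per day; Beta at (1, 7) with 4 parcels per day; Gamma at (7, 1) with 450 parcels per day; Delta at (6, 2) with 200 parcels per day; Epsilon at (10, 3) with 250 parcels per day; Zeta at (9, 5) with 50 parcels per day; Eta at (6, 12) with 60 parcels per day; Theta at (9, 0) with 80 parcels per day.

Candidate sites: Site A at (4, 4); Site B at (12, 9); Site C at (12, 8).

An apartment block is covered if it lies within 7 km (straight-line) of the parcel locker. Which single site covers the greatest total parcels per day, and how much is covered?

Coverage radius r = 7 km; a point is covered iff (Δx)²+(Δy)² ≤ 7² = 49.
  Site A (4, 4): covers {Alpha, Beta, Gamma, Delta, Epsilon, Zeta, Theta} → 1074
  Site B (12, 9): covers {Alpha, Epsilon, Zeta, Eta} → 400
  Site C (12, 8): covers {Alpha, Epsilon, Zeta} → 340
Maximum coverage at Site A: 1074 parcels per day.

Site A, covering 1074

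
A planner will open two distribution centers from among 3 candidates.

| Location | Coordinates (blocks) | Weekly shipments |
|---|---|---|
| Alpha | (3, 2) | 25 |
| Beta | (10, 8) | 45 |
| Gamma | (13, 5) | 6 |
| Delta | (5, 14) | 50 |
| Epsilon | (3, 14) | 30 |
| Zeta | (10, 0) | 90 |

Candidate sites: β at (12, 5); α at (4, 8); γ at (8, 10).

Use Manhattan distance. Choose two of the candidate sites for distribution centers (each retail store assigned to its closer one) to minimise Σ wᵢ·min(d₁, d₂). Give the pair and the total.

Evaluate every pair (each demand assigned to the nearer of the two):
  {β, α}: total = 1596
  {β, γ}: total = 1736
  {α, γ}: total = 2055
Best pair: {β, α} with total 1596.

{β, α}, total 1596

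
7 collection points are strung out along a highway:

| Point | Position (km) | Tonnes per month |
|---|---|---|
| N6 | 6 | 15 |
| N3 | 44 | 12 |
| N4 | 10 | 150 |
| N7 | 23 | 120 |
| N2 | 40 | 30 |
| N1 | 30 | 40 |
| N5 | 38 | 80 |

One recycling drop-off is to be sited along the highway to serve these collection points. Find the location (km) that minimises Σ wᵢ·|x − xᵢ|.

x = 23

For a sum of weighted absolute distances on a line, the optimum is the weighted median (not the mean). Total weight W = 447; half-weight = 223.5.
Sort by position and accumulate weight:
  km 6 (N6, w=15) → cum 15
  km 10 (N4, w=150) → cum 165
  km 23 (N7, w=120) → cum 285  ≥ 223.5 → median here
  km 30 (N1, w=40) → cum 325
  km 38 (N5, w=80) → cum 405
  km 40 (N2, w=30) → cum 435
  km 44 (N3, w=12) → cum 447
Optimal location: km 23.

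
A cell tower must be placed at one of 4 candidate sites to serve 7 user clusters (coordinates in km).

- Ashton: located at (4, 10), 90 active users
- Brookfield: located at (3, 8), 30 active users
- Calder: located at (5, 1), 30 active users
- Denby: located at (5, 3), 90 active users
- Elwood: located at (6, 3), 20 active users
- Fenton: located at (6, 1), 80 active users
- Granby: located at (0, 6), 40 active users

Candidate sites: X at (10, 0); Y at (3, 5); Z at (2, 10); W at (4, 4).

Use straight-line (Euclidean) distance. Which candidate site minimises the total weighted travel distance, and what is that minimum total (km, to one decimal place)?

W, total 1397.9 km

Total weighted distance at each candidate:
  X (10, 0): total = 2942.6
  Y (3, 5): total = 1536.2
  Z (2, 10): total = 2345.1
  W (4, 4): total = 1397.9
Minimum is at W with total 1397.9 km.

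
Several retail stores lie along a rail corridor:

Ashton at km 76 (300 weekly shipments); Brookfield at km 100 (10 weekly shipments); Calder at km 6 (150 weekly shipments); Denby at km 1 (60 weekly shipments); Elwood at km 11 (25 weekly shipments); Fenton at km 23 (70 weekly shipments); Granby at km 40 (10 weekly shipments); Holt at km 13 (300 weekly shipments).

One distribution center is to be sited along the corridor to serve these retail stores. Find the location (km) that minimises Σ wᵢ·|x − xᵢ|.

For a sum of weighted absolute distances on a line, the optimum is the weighted median (not the mean). Total weight W = 925; half-weight = 462.5.
Sort by position and accumulate weight:
  km 1 (Denby, w=60) → cum 60
  km 6 (Calder, w=150) → cum 210
  km 11 (Elwood, w=25) → cum 235
  km 13 (Holt, w=300) → cum 535  ≥ 462.5 → median here
  km 23 (Fenton, w=70) → cum 605
  km 40 (Granby, w=10) → cum 615
  km 76 (Ashton, w=300) → cum 915
  km 100 (Brookfield, w=10) → cum 925
Optimal location: km 13.

x = 13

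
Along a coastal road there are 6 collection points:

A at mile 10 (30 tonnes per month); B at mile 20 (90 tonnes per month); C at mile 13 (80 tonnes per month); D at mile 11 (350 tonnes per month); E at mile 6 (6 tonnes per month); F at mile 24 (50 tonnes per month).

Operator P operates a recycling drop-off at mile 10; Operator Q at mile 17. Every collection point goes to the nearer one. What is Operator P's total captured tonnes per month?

466

The indifferent point is the midpoint (10+17)/2 = 13.5; collection points left of it (closer to Operator P at 10) go to Operator P, those right go to Operator Q.
  E at 6 (w=6) → Operator P
  A at 10 (w=30) → Operator P
  D at 11 (w=350) → Operator P
  C at 13 (w=80) → Operator P
  B at 20 (w=90) → Operator Q
  F at 24 (w=50) → Operator Q
Operator P captures 466; Operator Q captures 140.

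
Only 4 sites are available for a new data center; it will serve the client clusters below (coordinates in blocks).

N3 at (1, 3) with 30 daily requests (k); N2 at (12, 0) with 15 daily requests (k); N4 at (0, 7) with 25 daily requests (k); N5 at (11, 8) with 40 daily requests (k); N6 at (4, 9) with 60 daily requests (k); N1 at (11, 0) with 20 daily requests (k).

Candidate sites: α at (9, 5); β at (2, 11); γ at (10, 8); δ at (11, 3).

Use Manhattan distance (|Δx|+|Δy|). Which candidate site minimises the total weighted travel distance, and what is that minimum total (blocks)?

Total weighted distance at each candidate:
  α (9, 5): total = 1575
  β (2, 11): total = 1855
  γ (10, 8): total = 1485
  δ (11, 3): total = 1775
Minimum is at γ with total 1485 blocks.

γ, total 1485 blocks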